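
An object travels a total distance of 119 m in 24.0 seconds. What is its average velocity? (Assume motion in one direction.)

v_avg = Δd / Δt = 119 / 24.0 = 4.96 m/s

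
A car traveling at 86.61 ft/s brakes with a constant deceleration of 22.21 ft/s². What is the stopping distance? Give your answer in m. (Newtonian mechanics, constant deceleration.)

v₀ = 86.61 ft/s × 0.3048 = 26.3987 m/s
a = 22.21 ft/s² × 0.3048 = 6.76961 m/s²
d = v₀² / (2a) = 26.3987² / (2 × 6.76961) = 696.891 / 13.5392 = 51.47 m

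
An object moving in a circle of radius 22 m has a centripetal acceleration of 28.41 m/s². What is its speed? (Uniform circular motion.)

v = √(a_c × r) = √(28.41 × 22) = 25.0 m/s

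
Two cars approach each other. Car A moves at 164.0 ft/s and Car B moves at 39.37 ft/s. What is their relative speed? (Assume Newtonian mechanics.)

v_rel = v_A + v_B = 164.0 + 39.37 = 203.37 ft/s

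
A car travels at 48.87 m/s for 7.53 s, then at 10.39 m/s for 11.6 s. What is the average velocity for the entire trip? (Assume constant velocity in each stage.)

d₁ = v₁t₁ = 48.87 × 7.53 = 367.9911 m
d₂ = v₂t₂ = 10.39 × 11.6 = 120.524 m
d_total = 488.5151 m, t_total = 19.13 s
v_avg = d_total/t_total = 488.5151/19.13 = 25.54 m/s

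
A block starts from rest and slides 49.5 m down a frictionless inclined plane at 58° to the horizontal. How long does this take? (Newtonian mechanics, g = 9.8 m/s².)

a = g sin(θ) = 9.8 × sin(58°) = 8.3109 m/s²
t = √(2d/a) = √(2 × 49.5 / 8.3109) = 3.45 s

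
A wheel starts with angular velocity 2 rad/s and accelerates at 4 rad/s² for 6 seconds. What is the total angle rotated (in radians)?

θ = ω₀t + ½αt² = 2×6 + ½×4×6² = 84.0 rad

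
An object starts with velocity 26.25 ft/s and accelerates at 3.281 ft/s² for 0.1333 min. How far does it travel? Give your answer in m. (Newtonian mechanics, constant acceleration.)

v₀ = 26.25 ft/s × 0.3048 = 8.001 m/s
a = 3.281 ft/s² × 0.3048 = 1.00005 m/s²
t = 0.1333 min × 60.0 = 7.998 s
d = v₀ × t + ½ × a × t² = 8.001 × 7.998 + 0.5 × 1.00005 × 7.998² = 95.98 m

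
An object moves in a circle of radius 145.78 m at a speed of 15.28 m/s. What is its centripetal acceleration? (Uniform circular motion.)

a_c = v²/r = 15.28²/145.78 = 233.4784/145.78 = 1.6 m/s²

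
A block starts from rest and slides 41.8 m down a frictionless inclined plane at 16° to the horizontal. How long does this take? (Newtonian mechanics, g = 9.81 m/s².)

a = g sin(θ) = 9.81 × sin(16°) = 2.704 m/s²
t = √(2d/a) = √(2 × 41.8 / 2.704) = 5.56 s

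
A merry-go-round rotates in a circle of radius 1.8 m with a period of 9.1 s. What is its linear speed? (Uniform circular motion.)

v = 2πr/T = 2π×1.8/9.1 = 1.24 m/s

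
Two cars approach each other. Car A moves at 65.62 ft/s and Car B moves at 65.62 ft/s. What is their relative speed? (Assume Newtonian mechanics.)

v_rel = v_A + v_B = 65.62 + 65.62 = 131.24 ft/s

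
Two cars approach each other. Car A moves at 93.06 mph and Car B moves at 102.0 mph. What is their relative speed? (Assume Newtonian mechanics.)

v_rel = v_A + v_B = 93.06 + 102.0 = 195.06 mph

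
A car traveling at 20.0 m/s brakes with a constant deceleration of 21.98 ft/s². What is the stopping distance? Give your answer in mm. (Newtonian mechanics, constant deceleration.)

a = 21.98 ft/s² × 0.3048 = 6.6995 m/s²
d = v₀² / (2a) = 20.0² / (2 × 6.6995) = 400.0 / 13.399 = 29.853 m
d = 29.853 m / 0.001 = 29850 mm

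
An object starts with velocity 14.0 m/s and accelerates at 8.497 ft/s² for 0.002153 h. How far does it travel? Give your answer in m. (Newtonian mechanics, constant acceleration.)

a = 8.497 ft/s² × 0.3048 = 2.58989 m/s²
t = 0.002153 h × 3600.0 = 7.7508 s
d = v₀ × t + ½ × a × t² = 14.0 × 7.7508 + 0.5 × 2.58989 × 7.7508² = 186.3 m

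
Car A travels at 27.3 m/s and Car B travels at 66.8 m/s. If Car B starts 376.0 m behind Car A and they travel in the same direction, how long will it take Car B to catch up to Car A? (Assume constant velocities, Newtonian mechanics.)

Relative speed: v_rel = 66.8 - 27.3 = 39.5 m/s
Time to catch: t = d₀/v_rel = 376.0/39.5 = 9.52 s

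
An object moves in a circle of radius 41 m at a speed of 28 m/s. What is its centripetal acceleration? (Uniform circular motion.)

a_c = v²/r = 28²/41 = 784/41 = 19.12 m/s²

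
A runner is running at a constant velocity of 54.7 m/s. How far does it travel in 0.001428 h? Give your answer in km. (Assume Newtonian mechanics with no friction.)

t = 0.001428 h × 3600.0 = 5.1408 s
d = v × t = 54.7 × 5.1408 = 281.202 m
d = 281.202 m / 1000.0 = 0.2812 km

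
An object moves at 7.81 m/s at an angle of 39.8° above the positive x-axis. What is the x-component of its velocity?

vₓ = v cos(θ) = 7.81 × cos(39.8°) = 6.0 m/s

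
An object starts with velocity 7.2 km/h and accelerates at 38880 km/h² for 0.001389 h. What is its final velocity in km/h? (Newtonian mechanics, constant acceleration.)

v₀ = 7.2 km/h × 0.2777777777777778 = 2.0 m/s
a = 38880 km/h² × 7.716049382716049e-05 = 3.0 m/s²
t = 0.001389 h × 3600.0 = 5.0004 s
v = v₀ + a × t = 2.0 + 3.0 × 5.0004 = 17.0012 m/s
v = 17.0012 m/s / 0.2777777777777778 = 61.2 km/h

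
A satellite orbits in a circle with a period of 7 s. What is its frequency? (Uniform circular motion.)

f = 1/T = 1/7 = 0.1429 Hz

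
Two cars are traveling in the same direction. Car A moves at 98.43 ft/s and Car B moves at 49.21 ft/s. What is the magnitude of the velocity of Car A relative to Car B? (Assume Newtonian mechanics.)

v_rel = |v_A - v_B| = |98.43 - 49.21| = 49.22 ft/s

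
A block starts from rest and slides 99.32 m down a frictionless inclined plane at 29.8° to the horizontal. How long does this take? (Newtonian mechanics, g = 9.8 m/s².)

a = g sin(θ) = 9.8 × sin(29.8°) = 4.8703 m/s²
t = √(2d/a) = √(2 × 99.32 / 4.8703) = 6.39 s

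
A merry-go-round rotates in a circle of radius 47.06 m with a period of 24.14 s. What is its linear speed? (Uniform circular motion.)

v = 2πr/T = 2π×47.06/24.14 = 12.25 m/s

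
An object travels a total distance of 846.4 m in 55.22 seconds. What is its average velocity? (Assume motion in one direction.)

v_avg = Δd / Δt = 846.4 / 55.22 = 15.33 m/s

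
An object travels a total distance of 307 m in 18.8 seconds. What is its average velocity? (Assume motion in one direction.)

v_avg = Δd / Δt = 307 / 18.8 = 16.33 m/s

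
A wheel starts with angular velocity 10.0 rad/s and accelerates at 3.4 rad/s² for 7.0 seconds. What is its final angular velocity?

ω = ω₀ + αt = 10.0 + 3.4 × 7.0 = 33.8 rad/s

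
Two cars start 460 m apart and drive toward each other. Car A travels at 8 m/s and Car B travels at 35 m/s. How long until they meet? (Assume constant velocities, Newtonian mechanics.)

Combined speed: v_combined = 8 + 35 = 43 m/s
Time to meet: t = d/v_combined = 460/43 = 10.7 s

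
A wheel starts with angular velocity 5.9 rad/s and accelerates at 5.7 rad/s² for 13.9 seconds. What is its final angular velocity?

ω = ω₀ + αt = 5.9 + 5.7 × 13.9 = 85.13 rad/s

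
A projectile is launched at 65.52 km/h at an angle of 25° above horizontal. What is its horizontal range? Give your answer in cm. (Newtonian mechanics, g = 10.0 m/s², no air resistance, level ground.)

v₀ = 65.52 km/h × 0.2777777777777778 = 18.2 m/s
R = v₀² × sin(2θ) / g = 18.2² × sin(2 × 25°) / 10.0 = 331.24 × 0.766044 / 10.0 = 25.3744 m
R = 25.3744 m / 0.01 = 2537 cm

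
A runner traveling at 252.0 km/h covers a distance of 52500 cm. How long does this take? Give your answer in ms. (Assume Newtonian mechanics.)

d = 52500 cm × 0.01 = 525.0 m
v = 252.0 km/h × 0.2777777777777778 = 70.0 m/s
t = d / v = 525.0 / 70.0 = 7.5 s
t = 7.5 s / 0.001 = 7500 ms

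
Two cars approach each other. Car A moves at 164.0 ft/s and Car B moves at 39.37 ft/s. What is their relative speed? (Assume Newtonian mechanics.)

v_rel = v_A + v_B = 164.0 + 39.37 = 203.37 ft/s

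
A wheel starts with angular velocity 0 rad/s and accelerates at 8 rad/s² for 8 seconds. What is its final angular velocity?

ω = ω₀ + αt = 0 + 8 × 8 = 64 rad/s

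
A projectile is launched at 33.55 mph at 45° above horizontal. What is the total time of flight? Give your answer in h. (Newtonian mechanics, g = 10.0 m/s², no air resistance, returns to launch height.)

v₀ = 33.55 mph × 0.44704 = 14.9982 m/s
T = 2 × v₀ × sin(θ) / g = 2 × 14.9982 × sin(45°) / 10.0 = 2 × 14.9982 × 0.707107 / 10.0 = 2.12107 s
T = 2.12107 s / 3600.0 = 0.0005892 h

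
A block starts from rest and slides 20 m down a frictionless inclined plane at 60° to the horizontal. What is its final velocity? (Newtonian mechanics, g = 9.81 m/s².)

a = g sin(θ) = 9.81 × sin(60°) = 8.4957 m/s²
v = √(2ad) = √(2 × 8.4957 × 20) = 18.43 m/s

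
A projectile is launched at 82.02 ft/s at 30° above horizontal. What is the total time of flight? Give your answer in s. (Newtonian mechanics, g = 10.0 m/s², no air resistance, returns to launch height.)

v₀ = 82.02 ft/s × 0.3048 = 24.9997 m/s
T = 2 × v₀ × sin(θ) / g = 2 × 24.9997 × sin(30°) / 10.0 = 2 × 24.9997 × 0.5 / 10.0 = 2.5 s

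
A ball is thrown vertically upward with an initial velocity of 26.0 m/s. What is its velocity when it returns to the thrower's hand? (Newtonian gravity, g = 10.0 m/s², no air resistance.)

By conservation of energy (no air resistance), the ball returns to the throw height with the same speed as launch, but directed downward.
|v_ground| = v₀ = 26.0 m/s
v_ground = 26.0 m/s (downward)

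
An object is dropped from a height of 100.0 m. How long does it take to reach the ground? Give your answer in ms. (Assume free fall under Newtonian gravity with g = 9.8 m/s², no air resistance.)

t = √(2h/g) = √(2 × 100.0 / 9.8) = 4.51754 s
t = 4.51754 s / 0.001 = 4518 ms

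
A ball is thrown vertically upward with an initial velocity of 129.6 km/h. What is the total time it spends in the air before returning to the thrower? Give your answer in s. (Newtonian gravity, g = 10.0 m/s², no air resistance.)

v₀ = 129.6 km/h × 0.2777777777777778 = 36.0 m/s
t_total = 2 × v₀ / g = 2 × 36.0 / 10.0 = 7.2 s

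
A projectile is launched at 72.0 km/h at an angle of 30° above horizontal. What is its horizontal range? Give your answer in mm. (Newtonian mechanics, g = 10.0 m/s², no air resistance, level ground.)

v₀ = 72.0 km/h × 0.2777777777777778 = 20.0 m/s
R = v₀² × sin(2θ) / g = 20.0² × sin(2 × 30°) / 10.0 = 400.0 × 0.866025 / 10.0 = 34.641 m
R = 34.641 m / 0.001 = 34640 mm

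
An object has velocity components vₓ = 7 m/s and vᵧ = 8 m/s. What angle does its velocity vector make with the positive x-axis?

θ = arctan(vᵧ/vₓ) = arctan(8/7) = 48.81°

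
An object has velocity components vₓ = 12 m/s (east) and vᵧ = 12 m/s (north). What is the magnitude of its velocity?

|v| = √(vₓ² + vᵧ²) = √(12² + 12²) = √(288) = 16.97 m/s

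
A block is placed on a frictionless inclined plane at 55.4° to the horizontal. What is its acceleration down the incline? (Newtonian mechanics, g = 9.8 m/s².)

a = g sin(θ) = 9.8 × sin(55.4°) = 9.8 × 0.8231 = 8.07 m/s²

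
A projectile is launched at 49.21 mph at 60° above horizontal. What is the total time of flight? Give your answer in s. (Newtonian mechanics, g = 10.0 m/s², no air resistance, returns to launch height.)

v₀ = 49.21 mph × 0.44704 = 21.9988 m/s
T = 2 × v₀ × sin(θ) / g = 2 × 21.9988 × sin(60°) / 10.0 = 2 × 21.9988 × 0.866025 / 10.0 = 3.81 s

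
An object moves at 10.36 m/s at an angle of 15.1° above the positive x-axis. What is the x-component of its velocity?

vₓ = v cos(θ) = 10.36 × cos(15.1°) = 10.0 m/s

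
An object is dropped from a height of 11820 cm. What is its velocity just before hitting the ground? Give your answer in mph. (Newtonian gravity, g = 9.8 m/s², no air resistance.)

h = 11820 cm × 0.01 = 118.2 m
v = √(2gh) = √(2 × 9.8 × 118.2) = 48.1323 m/s
v = 48.1323 m/s / 0.44704 = 107.7 mph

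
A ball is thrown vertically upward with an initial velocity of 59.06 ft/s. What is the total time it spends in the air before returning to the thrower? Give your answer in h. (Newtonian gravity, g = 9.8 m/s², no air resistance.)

v₀ = 59.06 ft/s × 0.3048 = 18.0015 m/s
t_total = 2 × v₀ / g = 2 × 18.0015 / 9.8 = 3.67378 s
t_total = 3.67378 s / 3600.0 = 0.00102 h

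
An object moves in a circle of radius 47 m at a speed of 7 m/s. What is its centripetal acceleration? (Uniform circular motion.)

a_c = v²/r = 7²/47 = 49/47 = 1.04 m/s²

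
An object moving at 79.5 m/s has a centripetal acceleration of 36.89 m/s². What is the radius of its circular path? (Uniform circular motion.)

r = v²/a_c = 79.5²/36.89 = 171.33 m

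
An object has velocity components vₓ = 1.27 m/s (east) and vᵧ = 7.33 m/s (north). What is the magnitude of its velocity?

|v| = √(vₓ² + vᵧ²) = √(1.27² + 7.33²) = √(55.3418) = 7.44 m/s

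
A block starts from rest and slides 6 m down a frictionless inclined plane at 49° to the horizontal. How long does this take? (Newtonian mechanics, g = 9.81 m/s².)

a = g sin(θ) = 9.81 × sin(49°) = 7.4037 m/s²
t = √(2d/a) = √(2 × 6 / 7.4037) = 1.27 s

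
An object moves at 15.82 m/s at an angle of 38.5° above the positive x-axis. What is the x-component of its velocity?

vₓ = v cos(θ) = 15.82 × cos(38.5°) = 12.38 m/s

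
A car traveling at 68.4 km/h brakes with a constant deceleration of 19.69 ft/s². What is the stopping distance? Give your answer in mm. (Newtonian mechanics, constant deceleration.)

v₀ = 68.4 km/h × 0.2777777777777778 = 19.0 m/s
a = 19.69 ft/s² × 0.3048 = 6.00151 m/s²
d = v₀² / (2a) = 19.0² / (2 × 6.00151) = 361.0 / 12.003 = 30.0758 m
d = 30.0758 m / 0.001 = 30080 mm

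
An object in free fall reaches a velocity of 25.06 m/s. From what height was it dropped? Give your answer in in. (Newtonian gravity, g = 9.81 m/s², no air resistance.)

h = v² / (2g) = 25.06² / (2 × 9.81) = 32.0083 m
h = 32.0083 m / 0.0254 = 1260 in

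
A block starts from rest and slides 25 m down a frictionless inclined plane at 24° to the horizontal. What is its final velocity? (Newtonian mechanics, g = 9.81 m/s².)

a = g sin(θ) = 9.81 × sin(24°) = 3.9901 m/s²
v = √(2ad) = √(2 × 3.9901 × 25) = 14.12 m/s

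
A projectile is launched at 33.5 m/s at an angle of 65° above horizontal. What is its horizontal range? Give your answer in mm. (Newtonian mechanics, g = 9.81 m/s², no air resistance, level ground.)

R = v₀² × sin(2θ) / g = 33.5² × sin(2 × 65°) / 9.81 = 1122.25 × 0.766044 / 9.81 = 87.6343 m
R = 87.6343 m / 0.001 = 87630 mm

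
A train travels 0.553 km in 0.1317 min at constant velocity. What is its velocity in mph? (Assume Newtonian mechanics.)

d = 0.553 km × 1000.0 = 553.0 m
t = 0.1317 min × 60.0 = 7.902 s
v = d / t = 553.0 / 7.902 = 69.9823 m/s
v = 69.9823 m/s / 0.44704 = 156.5 mph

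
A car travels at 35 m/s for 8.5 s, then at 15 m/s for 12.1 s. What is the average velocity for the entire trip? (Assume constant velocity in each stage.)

d₁ = v₁t₁ = 35 × 8.5 = 297.5 m
d₂ = v₂t₂ = 15 × 12.1 = 181.5 m
d_total = 479.0 m, t_total = 20.6 s
v_avg = d_total/t_total = 479.0/20.6 = 23.25 m/s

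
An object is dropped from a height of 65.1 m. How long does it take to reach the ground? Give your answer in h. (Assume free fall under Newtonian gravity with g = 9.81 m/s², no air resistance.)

t = √(2h/g) = √(2 × 65.1 / 9.81) = 3.6431 s
t = 3.6431 s / 3600.0 = 0.001012 h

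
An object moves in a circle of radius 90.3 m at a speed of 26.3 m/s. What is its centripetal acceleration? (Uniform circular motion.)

a_c = v²/r = 26.3²/90.3 = 691.69/90.3 = 7.66 m/s²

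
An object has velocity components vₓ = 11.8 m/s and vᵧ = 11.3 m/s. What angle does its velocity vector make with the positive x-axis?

θ = arctan(vᵧ/vₓ) = arctan(11.3/11.8) = 43.76°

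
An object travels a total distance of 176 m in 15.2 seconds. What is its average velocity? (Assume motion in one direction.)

v_avg = Δd / Δt = 176 / 15.2 = 11.58 m/s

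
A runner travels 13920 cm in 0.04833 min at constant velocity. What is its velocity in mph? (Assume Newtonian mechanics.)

d = 13920 cm × 0.01 = 139.2 m
t = 0.04833 min × 60.0 = 2.8998 s
v = d / t = 139.2 / 2.8998 = 48.0033 m/s
v = 48.0033 m/s / 0.44704 = 107.4 mph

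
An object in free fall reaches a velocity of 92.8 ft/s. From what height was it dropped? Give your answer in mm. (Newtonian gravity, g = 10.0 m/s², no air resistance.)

v = 92.8 ft/s × 0.3048 = 28.2854 m/s
h = v² / (2g) = 28.2854² / (2 × 10.0) = 40.0032 m
h = 40.0032 m / 0.001 = 40000 mm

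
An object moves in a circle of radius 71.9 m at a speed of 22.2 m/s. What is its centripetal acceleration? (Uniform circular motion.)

a_c = v²/r = 22.2²/71.9 = 492.84/71.9 = 6.85 m/s²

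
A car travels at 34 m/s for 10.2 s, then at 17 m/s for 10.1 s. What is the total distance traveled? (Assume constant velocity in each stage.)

d₁ = v₁t₁ = 34 × 10.2 = 346.8 m
d₂ = v₂t₂ = 17 × 10.1 = 171.7 m
d_total = 346.8 + 171.7 = 518.5 m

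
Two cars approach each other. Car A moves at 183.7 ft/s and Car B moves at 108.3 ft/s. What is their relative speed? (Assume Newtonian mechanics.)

v_rel = v_A + v_B = 183.7 + 108.3 = 292.0 ft/s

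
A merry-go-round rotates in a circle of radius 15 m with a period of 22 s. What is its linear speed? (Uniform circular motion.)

v = 2πr/T = 2π×15/22 = 4.28 m/s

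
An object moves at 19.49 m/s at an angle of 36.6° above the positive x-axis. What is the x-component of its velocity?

vₓ = v cos(θ) = 19.49 × cos(36.6°) = 15.65 m/s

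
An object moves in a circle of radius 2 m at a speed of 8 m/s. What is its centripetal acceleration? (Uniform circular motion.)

a_c = v²/r = 8²/2 = 64/2 = 32.0 m/s²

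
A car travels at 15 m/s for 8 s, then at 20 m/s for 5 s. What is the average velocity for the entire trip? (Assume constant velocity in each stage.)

d₁ = v₁t₁ = 15 × 8 = 120 m
d₂ = v₂t₂ = 20 × 5 = 100 m
d_total = 220 m, t_total = 13 s
v_avg = d_total/t_total = 220/13 = 16.92 m/s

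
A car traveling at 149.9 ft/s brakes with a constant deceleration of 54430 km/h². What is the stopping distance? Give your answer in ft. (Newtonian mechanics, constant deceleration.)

v₀ = 149.9 ft/s × 0.3048 = 45.6895 m/s
a = 54430 km/h² × 7.716049382716049e-05 = 4.19985 m/s²
d = v₀² / (2a) = 45.6895² / (2 × 4.19985) = 2087.53 / 8.3997 = 248.524 m
d = 248.524 m / 0.3048 = 815.4 ft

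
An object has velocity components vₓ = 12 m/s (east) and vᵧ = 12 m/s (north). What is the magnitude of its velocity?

|v| = √(vₓ² + vᵧ²) = √(12² + 12²) = √(288) = 16.97 m/s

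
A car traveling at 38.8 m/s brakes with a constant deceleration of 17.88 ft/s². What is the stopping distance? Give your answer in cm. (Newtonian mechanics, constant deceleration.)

a = 17.88 ft/s² × 0.3048 = 5.44982 m/s²
d = v₀² / (2a) = 38.8² / (2 × 5.44982) = 1505.44 / 10.8996 = 138.119 m
d = 138.119 m / 0.01 = 13810 cm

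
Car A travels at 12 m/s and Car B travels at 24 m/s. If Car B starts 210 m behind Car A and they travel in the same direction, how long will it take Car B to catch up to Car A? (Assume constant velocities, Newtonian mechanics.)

Relative speed: v_rel = 24 - 12 = 12 m/s
Time to catch: t = d₀/v_rel = 210/12 = 17.5 s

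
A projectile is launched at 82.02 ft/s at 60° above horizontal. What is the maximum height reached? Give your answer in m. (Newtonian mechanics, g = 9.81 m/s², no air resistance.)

v₀ = 82.02 ft/s × 0.3048 = 24.9997 m/s
H = v₀² × sin²(θ) / (2g) = 24.9997² × sin(60°)² / (2 × 9.81) = 624.985 × 0.75 / 19.62 = 23.89 m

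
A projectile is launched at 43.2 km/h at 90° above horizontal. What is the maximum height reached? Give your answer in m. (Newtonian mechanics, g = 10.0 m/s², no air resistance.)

v₀ = 43.2 km/h × 0.2777777777777778 = 12.0 m/s
H = v₀² × sin²(θ) / (2g) = 12.0² × sin(90°)² / (2 × 10.0) = 144.0 × 1.0 / 20.0 = 7.2 m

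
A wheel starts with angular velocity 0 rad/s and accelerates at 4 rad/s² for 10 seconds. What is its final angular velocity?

ω = ω₀ + αt = 0 + 4 × 10 = 40 rad/s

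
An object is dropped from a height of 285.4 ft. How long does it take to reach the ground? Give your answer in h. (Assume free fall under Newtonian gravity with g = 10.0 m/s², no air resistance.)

h = 285.4 ft × 0.3048 = 86.9899 m
t = √(2h/g) = √(2 × 86.9899 / 10.0) = 4.17109 s
t = 4.17109 s / 3600.0 = 0.001159 h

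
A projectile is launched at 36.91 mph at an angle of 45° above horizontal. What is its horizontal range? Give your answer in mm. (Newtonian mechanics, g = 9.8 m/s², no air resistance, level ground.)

v₀ = 36.91 mph × 0.44704 = 16.5002 m/s
R = v₀² × sin(2θ) / g = 16.5002² × sin(2 × 45°) / 9.8 = 272.257 × 1.0 / 9.8 = 27.7813 m
R = 27.7813 m / 0.001 = 27780 mm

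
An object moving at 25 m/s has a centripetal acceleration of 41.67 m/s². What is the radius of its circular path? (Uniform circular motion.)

r = v²/a_c = 25²/41.67 = 15.0 m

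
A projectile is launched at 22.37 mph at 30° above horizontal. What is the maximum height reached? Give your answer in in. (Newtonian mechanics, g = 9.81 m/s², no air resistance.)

v₀ = 22.37 mph × 0.44704 = 10.0003 m/s
H = v₀² × sin²(θ) / (2g) = 10.0003² × sin(30°)² / (2 × 9.81) = 100.006 × 0.25 / 19.62 = 1.27429 m
H = 1.27429 m / 0.0254 = 50.17 in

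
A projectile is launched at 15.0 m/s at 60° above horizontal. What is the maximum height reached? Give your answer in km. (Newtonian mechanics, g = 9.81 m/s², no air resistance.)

H = v₀² × sin²(θ) / (2g) = 15.0² × sin(60°)² / (2 × 9.81) = 225.0 × 0.75 / 19.62 = 8.60092 m
H = 8.60092 m / 1000.0 = 0.008601 km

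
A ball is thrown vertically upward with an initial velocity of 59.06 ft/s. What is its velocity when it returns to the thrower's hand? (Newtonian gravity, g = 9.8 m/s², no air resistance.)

By conservation of energy (no air resistance), the ball returns to the throw height with the same speed as launch, but directed downward.
|v_ground| = v₀ = 59.06 ft/s
v_ground = 59.06 ft/s (downward)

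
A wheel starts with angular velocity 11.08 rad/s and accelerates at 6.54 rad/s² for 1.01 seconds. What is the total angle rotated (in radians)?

θ = ω₀t + ½αt² = 11.08×1.01 + ½×6.54×1.01² = 14.53 rad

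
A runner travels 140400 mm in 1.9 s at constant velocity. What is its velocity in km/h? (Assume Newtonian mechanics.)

d = 140400 mm × 0.001 = 140.4 m
v = d / t = 140.4 / 1.9 = 73.8947 m/s
v = 73.8947 m/s / 0.2777777777777778 = 266.0 km/h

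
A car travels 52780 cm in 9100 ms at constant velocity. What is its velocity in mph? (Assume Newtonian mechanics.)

d = 52780 cm × 0.01 = 527.8 m
t = 9100 ms × 0.001 = 9.1 s
v = d / t = 527.8 / 9.1 = 58.0 m/s
v = 58.0 m/s / 0.44704 = 129.7 mph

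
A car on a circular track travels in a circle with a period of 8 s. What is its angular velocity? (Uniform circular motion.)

ω = 2π/T = 2π/8 = 0.7854 rad/s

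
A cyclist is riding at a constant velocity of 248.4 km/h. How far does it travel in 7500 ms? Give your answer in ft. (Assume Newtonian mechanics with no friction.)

v = 248.4 km/h × 0.2777777777777778 = 69.0 m/s
t = 7500 ms × 0.001 = 7.5 s
d = v × t = 69.0 × 7.5 = 517.5 m
d = 517.5 m / 0.3048 = 1698 ft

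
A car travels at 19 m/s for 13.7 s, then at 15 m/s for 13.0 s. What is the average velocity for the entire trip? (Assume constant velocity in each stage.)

d₁ = v₁t₁ = 19 × 13.7 = 260.3 m
d₂ = v₂t₂ = 15 × 13.0 = 195.0 m
d_total = 455.3 m, t_total = 26.7 s
v_avg = d_total/t_total = 455.3/26.7 = 17.05 m/s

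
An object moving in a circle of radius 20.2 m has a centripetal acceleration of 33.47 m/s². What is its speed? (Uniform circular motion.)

v = √(a_c × r) = √(33.47 × 20.2) = 26.0 m/s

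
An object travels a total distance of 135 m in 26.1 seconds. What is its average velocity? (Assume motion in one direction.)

v_avg = Δd / Δt = 135 / 26.1 = 5.17 m/s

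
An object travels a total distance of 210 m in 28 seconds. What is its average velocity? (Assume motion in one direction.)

v_avg = Δd / Δt = 210 / 28 = 7.5 m/s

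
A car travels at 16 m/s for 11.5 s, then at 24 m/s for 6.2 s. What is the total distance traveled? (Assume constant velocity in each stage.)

d₁ = v₁t₁ = 16 × 11.5 = 184.0 m
d₂ = v₂t₂ = 24 × 6.2 = 148.8 m
d_total = 184.0 + 148.8 = 332.8 m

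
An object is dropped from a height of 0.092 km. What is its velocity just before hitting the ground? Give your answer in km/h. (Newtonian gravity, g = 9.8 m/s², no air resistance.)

h = 0.092 km × 1000.0 = 92.0 m
v = √(2gh) = √(2 × 9.8 × 92.0) = 42.4641 m/s
v = 42.4641 m/s / 0.2777777777777778 = 152.9 km/h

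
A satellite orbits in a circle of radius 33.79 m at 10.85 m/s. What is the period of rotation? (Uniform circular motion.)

T = 2πr/v = 2π×33.79/10.85 = 19.57 s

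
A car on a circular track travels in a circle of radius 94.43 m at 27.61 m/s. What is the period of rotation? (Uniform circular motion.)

T = 2πr/v = 2π×94.43/27.61 = 21.49 s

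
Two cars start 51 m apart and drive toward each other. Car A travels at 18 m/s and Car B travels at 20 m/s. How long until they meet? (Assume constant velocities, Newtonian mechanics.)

Combined speed: v_combined = 18 + 20 = 38 m/s
Time to meet: t = d/v_combined = 51/38 = 1.34 s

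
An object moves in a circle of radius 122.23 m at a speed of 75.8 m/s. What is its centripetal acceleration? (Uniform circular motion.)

a_c = v²/r = 75.8²/122.23 = 5745.64/122.23 = 47.01 m/s²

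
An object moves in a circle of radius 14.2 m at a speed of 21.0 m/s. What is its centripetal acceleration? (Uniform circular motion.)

a_c = v²/r = 21.0²/14.2 = 441.0/14.2 = 31.06 m/s²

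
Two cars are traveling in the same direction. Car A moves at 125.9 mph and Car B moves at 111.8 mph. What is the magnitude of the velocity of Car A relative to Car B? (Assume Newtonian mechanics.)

v_rel = |v_A - v_B| = |125.9 - 111.8| = 14.1 mph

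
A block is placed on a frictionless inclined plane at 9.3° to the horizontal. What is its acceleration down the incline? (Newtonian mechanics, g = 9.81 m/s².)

a = g sin(θ) = 9.81 × sin(9.3°) = 9.81 × 0.1616 = 1.59 m/s²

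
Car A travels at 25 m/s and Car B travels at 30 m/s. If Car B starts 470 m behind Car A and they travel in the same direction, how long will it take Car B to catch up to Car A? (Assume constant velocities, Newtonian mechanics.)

Relative speed: v_rel = 30 - 25 = 5 m/s
Time to catch: t = d₀/v_rel = 470/5 = 94.0 s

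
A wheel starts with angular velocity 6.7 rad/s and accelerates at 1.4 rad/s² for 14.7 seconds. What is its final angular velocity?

ω = ω₀ + αt = 6.7 + 1.4 × 14.7 = 27.28 rad/s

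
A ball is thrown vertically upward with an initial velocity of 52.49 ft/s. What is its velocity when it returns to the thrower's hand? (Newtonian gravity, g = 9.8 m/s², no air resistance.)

By conservation of energy (no air resistance), the ball returns to the throw height with the same speed as launch, but directed downward.
|v_ground| = v₀ = 52.49 ft/s
v_ground = 52.49 ft/s (downward)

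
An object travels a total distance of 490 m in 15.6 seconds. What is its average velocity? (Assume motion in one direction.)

v_avg = Δd / Δt = 490 / 15.6 = 31.41 m/s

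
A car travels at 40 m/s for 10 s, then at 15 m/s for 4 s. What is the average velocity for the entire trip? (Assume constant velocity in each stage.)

d₁ = v₁t₁ = 40 × 10 = 400 m
d₂ = v₂t₂ = 15 × 4 = 60 m
d_total = 460 m, t_total = 14 s
v_avg = d_total/t_total = 460/14 = 32.86 m/s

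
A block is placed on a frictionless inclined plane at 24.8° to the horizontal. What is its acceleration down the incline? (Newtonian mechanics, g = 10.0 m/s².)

a = g sin(θ) = 10.0 × sin(24.8°) = 10.0 × 0.41945 = 4.19 m/s²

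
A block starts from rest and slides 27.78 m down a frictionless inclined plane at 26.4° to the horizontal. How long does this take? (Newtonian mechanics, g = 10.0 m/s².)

a = g sin(θ) = 10.0 × sin(26.4°) = 4.4464 m/s²
t = √(2d/a) = √(2 × 27.78 / 4.4464) = 3.53 s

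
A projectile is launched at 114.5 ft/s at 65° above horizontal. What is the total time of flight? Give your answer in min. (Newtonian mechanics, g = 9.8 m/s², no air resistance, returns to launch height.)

v₀ = 114.5 ft/s × 0.3048 = 34.8996 m/s
T = 2 × v₀ × sin(θ) / g = 2 × 34.8996 × sin(65°) / 9.8 = 2 × 34.8996 × 0.906308 / 9.8 = 6.45506 s
T = 6.45506 s / 60.0 = 0.1076 min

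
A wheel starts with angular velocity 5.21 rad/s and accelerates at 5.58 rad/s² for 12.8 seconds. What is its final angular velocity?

ω = ω₀ + αt = 5.21 + 5.58 × 12.8 = 76.63 rad/s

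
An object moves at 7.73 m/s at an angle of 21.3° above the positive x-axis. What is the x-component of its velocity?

vₓ = v cos(θ) = 7.73 × cos(21.3°) = 7.2 m/s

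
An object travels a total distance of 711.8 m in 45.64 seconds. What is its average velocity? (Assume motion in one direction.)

v_avg = Δd / Δt = 711.8 / 45.64 = 15.6 m/s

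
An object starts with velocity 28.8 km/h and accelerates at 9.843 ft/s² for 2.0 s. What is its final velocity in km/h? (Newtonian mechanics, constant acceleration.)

v₀ = 28.8 km/h × 0.2777777777777778 = 8.0 m/s
a = 9.843 ft/s² × 0.3048 = 3.00015 m/s²
v = v₀ + a × t = 8.0 + 3.00015 × 2.0 = 14.0003 m/s
v = 14.0003 m/s / 0.2777777777777778 = 50.4 km/h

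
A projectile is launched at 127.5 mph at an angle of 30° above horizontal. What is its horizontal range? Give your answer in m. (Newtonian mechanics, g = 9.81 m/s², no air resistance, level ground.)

v₀ = 127.5 mph × 0.44704 = 56.9976 m/s
R = v₀² × sin(2θ) / g = 56.9976² × sin(2 × 30°) / 9.81 = 3248.73 × 0.866025 / 9.81 = 286.8 m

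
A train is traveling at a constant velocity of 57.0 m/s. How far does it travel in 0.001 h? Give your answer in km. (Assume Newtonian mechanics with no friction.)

t = 0.001 h × 3600.0 = 3.6 s
d = v × t = 57.0 × 3.6 = 205.2 m
d = 205.2 m / 1000.0 = 0.2052 km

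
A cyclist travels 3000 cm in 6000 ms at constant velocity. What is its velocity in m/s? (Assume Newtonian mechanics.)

d = 3000 cm × 0.01 = 30.0 m
t = 6000 ms × 0.001 = 6.0 s
v = d / t = 30.0 / 6.0 = 5.0 m/s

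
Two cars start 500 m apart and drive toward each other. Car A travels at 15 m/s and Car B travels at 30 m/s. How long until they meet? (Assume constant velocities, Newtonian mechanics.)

Combined speed: v_combined = 15 + 30 = 45 m/s
Time to meet: t = d/v_combined = 500/45 = 11.11 s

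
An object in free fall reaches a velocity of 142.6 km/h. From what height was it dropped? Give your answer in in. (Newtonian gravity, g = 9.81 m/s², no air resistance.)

v = 142.6 km/h × 0.2777777777777778 = 39.6111 m/s
h = v² / (2g) = 39.6111² / (2 × 9.81) = 79.9714 m
h = 79.9714 m / 0.0254 = 3148 in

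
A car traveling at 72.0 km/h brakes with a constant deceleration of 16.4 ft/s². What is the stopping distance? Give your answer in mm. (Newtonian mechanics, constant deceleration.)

v₀ = 72.0 km/h × 0.2777777777777778 = 20.0 m/s
a = 16.4 ft/s² × 0.3048 = 4.99872 m/s²
d = v₀² / (2a) = 20.0² / (2 × 4.99872) = 400.0 / 9.99744 = 40.0102 m
d = 40.0102 m / 0.001 = 40010 mm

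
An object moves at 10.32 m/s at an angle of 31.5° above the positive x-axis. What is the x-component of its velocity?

vₓ = v cos(θ) = 10.32 × cos(31.5°) = 8.8 m/s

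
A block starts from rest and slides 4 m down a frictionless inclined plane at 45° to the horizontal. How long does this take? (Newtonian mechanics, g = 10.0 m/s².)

a = g sin(θ) = 10.0 × sin(45°) = 7.0711 m/s²
t = √(2d/a) = √(2 × 4 / 7.0711) = 1.06 s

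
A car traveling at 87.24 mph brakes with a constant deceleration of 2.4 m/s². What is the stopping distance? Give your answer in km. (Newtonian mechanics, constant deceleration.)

v₀ = 87.24 mph × 0.44704 = 38.9998 m/s
d = v₀² / (2a) = 38.9998² / (2 × 2.4) = 1520.98 / 4.8 = 316.871 m
d = 316.871 m / 1000.0 = 0.3169 km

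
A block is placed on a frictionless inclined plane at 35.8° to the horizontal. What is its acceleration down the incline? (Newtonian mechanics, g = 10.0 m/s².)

a = g sin(θ) = 10.0 × sin(35.8°) = 10.0 × 0.585 = 5.85 m/s²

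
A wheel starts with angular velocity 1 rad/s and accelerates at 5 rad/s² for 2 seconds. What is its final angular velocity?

ω = ω₀ + αt = 1 + 5 × 2 = 11 rad/s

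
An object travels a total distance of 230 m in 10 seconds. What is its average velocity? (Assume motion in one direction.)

v_avg = Δd / Δt = 230 / 10 = 23.0 m/s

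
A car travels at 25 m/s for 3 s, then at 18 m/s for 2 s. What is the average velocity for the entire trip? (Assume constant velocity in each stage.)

d₁ = v₁t₁ = 25 × 3 = 75 m
d₂ = v₂t₂ = 18 × 2 = 36 m
d_total = 111 m, t_total = 5 s
v_avg = d_total/t_total = 111/5 = 22.2 m/s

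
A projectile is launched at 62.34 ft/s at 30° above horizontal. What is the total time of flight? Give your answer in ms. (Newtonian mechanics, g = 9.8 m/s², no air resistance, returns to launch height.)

v₀ = 62.34 ft/s × 0.3048 = 19.0012 m/s
T = 2 × v₀ × sin(θ) / g = 2 × 19.0012 × sin(30°) / 9.8 = 2 × 19.0012 × 0.5 / 9.8 = 1.9389 s
T = 1.9389 s / 0.001 = 1939 ms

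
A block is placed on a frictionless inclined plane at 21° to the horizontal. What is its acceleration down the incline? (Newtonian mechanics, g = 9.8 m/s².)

a = g sin(θ) = 9.8 × sin(21°) = 9.8 × 0.3584 = 3.51 m/s²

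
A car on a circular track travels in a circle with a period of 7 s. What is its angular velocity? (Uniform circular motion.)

ω = 2π/T = 2π/7 = 0.8976 rad/s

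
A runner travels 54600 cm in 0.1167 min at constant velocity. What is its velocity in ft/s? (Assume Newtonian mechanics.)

d = 54600 cm × 0.01 = 546.0 m
t = 0.1167 min × 60.0 = 7.002 s
v = d / t = 546.0 / 7.002 = 77.9777 m/s
v = 77.9777 m/s / 0.3048 = 255.8 ft/s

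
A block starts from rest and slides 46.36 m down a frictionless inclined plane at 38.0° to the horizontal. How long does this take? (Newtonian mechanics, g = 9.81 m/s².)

a = g sin(θ) = 9.81 × sin(38.0°) = 6.0396 m/s²
t = √(2d/a) = √(2 × 46.36 / 6.0396) = 3.92 s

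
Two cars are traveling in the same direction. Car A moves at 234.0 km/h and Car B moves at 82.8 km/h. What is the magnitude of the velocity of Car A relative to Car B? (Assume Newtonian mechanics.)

v_rel = |v_A - v_B| = |234.0 - 82.8| = 151.2 km/h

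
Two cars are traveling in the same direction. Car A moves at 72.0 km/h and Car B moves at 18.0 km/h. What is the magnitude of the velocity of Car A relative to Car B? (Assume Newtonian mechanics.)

v_rel = |v_A - v_B| = |72.0 - 18.0| = 54.0 km/h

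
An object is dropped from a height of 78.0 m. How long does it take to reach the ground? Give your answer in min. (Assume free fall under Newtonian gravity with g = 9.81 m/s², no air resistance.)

t = √(2h/g) = √(2 × 78.0 / 9.81) = 3.98775 s
t = 3.98775 s / 60.0 = 0.06646 min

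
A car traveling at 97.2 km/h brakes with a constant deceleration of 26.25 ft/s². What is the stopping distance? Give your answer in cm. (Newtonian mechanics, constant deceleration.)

v₀ = 97.2 km/h × 0.2777777777777778 = 27.0 m/s
a = 26.25 ft/s² × 0.3048 = 8.001 m/s²
d = v₀² / (2a) = 27.0² / (2 × 8.001) = 729.0 / 16.002 = 45.5568 m
d = 45.5568 m / 0.01 = 4556 cm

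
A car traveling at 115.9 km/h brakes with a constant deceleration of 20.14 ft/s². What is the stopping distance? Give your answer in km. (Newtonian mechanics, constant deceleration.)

v₀ = 115.9 km/h × 0.2777777777777778 = 32.1944 m/s
a = 20.14 ft/s² × 0.3048 = 6.13867 m/s²
d = v₀² / (2a) = 32.1944² / (2 × 6.13867) = 1036.48 / 12.2773 = 84.4225 m
d = 84.4225 m / 1000.0 = 0.08442 km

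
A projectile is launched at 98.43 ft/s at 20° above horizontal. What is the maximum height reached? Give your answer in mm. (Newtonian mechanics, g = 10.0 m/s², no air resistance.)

v₀ = 98.43 ft/s × 0.3048 = 30.0015 m/s
H = v₀² × sin²(θ) / (2g) = 30.0015² × sin(20°)² / (2 × 10.0) = 900.09 × 0.116978 / 20.0 = 5.26454 m
H = 5.26454 m / 0.001 = 5265 mm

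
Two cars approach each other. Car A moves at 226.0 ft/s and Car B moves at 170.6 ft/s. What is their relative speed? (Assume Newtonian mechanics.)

v_rel = v_A + v_B = 226.0 + 170.6 = 396.6 ft/s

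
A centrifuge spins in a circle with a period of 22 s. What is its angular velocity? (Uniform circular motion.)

ω = 2π/T = 2π/22 = 0.2856 rad/s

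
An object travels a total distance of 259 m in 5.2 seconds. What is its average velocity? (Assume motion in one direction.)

v_avg = Δd / Δt = 259 / 5.2 = 49.81 m/s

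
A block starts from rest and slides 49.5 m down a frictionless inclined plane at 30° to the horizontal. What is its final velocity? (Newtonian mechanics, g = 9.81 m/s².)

a = g sin(θ) = 9.81 × sin(30°) = 4.905 m/s²
v = √(2ad) = √(2 × 4.905 × 49.5) = 22.04 m/s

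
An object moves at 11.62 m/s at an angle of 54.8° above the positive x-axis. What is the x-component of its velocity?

vₓ = v cos(θ) = 11.62 × cos(54.8°) = 6.7 m/s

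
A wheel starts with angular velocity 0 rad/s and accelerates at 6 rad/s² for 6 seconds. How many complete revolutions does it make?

θ = ω₀t + ½αt² = 0×6 + ½×6×6² = 108.0 rad
Total revolutions = θ/(2π) = 108.0/(2π) = 17.19
Complete revolutions = ⌊17.19⌋ = 17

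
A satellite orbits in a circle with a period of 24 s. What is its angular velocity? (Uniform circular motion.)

ω = 2π/T = 2π/24 = 0.2618 rad/s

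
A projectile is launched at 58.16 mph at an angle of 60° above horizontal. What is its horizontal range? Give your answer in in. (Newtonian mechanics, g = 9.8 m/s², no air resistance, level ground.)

v₀ = 58.16 mph × 0.44704 = 25.9998 m/s
R = v₀² × sin(2θ) / g = 25.9998² × sin(2 × 60°) / 9.8 = 675.99 × 0.866025 / 9.8 = 59.7372 m
R = 59.7372 m / 0.0254 = 2352 in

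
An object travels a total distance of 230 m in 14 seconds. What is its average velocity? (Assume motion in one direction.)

v_avg = Δd / Δt = 230 / 14 = 16.43 m/s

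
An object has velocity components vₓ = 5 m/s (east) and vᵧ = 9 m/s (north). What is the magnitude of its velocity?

|v| = √(vₓ² + vᵧ²) = √(5² + 9²) = √(106) = 10.3 m/s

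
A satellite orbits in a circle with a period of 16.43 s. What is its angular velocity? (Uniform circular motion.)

ω = 2π/T = 2π/16.43 = 0.3824 rad/s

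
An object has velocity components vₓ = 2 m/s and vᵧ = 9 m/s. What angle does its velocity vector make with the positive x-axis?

θ = arctan(vᵧ/vₓ) = arctan(9/2) = 77.47°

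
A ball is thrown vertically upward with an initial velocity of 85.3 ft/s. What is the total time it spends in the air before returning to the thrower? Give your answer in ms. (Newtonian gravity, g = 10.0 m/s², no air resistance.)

v₀ = 85.3 ft/s × 0.3048 = 25.9994 m/s
t_total = 2 × v₀ / g = 2 × 25.9994 / 10.0 = 5.19988 s
t_total = 5.19988 s / 0.001 = 5200 ms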